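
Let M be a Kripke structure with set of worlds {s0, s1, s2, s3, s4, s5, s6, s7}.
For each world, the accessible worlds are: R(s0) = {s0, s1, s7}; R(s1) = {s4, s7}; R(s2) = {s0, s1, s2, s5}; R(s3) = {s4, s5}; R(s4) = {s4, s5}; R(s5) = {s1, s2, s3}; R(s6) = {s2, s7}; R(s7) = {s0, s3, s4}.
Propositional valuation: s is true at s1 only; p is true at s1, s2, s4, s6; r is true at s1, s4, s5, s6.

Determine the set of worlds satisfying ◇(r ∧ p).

Let φ = ◇(r ∧ p). Evaluate φ at each world:
  s0 (successors {s0, s1, s7}): φ is true.
  s1 (successors {s4, s7}): φ is true.
  s2 (successors {s0, s1, s2, s5}): φ is true.
  s3 (successors {s4, s5}): φ is true.
  s4 (successors {s4, s5}): φ is true.
  s5 (successors {s1, s2, s3}): φ is true.
  s6 (successors {s2, s7}): φ is false.
  s7 (successors {s0, s3, s4}): φ is true.
For instance, at s5:
  At s5: ◇(r ∧ p) requires r ∧ p at some successor in {s1, s2, s3}.
    r ∧ p holds at s1, so ◇(r ∧ p) is true at s5.
Satisfying worlds: {s0, s1, s2, s3, s4, s5, s7}

s0, s1, s2, s3, s4, s5, s7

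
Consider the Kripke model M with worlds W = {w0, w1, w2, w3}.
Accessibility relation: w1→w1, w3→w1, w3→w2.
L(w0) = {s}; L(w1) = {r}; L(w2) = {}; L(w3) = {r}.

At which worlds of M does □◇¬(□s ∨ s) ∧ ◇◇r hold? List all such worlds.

Recall that □ψ holds at a world iff ψ holds at every accessible world, and ◇ψ holds iff ψ holds at some accessible world.
Let φ = □◇¬(□s ∨ s) ∧ ◇◇r. Evaluate φ at each world:
  w0 (successors ∅): φ is false.
  w1 (successors {w1}): φ is true.
  w2 (successors ∅): φ is false.
  w3 (successors {w1, w2}): φ is false.
For instance, at w3:
  At w3: □◇¬(□s ∨ s) is false, ◇◇r is true, so □◇¬(□s ∨ s) ∧ ◇◇r is false.
    At w3: □◇¬(□s ∨ s) requires ◇¬(□s ∨ s) at every successor {w1, w2}.
      ◇¬(□s ∨ s) fails at w2, so □◇¬(□s ∨ s) is false at w3.
    At w3: ◇◇r requires ◇r at some successor in {w1, w2}.
      ◇r holds at w1, so ◇◇r is true at w3.
Satisfying worlds: {w1}

w1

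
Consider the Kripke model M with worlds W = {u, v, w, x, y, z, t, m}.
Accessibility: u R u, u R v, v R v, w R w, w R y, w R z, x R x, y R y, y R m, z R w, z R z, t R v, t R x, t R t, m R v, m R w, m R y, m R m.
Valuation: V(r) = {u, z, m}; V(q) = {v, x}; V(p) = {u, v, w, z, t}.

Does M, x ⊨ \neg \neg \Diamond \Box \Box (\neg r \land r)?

At x: \neg \Diamond \Box \Box (\neg r \land r) is true, so \neg \neg \Diamond \Box \Box (\neg r \land r) is false.
  At x: \Diamond \Box \Box (\neg r \land r) is false, so \neg \Diamond \Box \Box (\neg r \land r) is true.
    At x: \Diamond \Box \Box (\neg r \land r) requires \Box \Box (\neg r \land r) at some successor in {x}.
      At x: \Box \Box (\neg r \land r) is false.
    So \Diamond \Box \Box (\neg r \land r) is false at x.

No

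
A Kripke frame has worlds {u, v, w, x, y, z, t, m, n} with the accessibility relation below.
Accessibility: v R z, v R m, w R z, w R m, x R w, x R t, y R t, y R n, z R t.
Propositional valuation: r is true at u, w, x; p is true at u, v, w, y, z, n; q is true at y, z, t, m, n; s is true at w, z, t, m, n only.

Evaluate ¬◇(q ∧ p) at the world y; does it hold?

No

At y: ◇(q ∧ p) is true, so ¬◇(q ∧ p) is false.
  At y: ◇(q ∧ p) requires q ∧ p at some successor in {t, n}.
    q ∧ p holds at n, so ◇(q ∧ p) is true at y.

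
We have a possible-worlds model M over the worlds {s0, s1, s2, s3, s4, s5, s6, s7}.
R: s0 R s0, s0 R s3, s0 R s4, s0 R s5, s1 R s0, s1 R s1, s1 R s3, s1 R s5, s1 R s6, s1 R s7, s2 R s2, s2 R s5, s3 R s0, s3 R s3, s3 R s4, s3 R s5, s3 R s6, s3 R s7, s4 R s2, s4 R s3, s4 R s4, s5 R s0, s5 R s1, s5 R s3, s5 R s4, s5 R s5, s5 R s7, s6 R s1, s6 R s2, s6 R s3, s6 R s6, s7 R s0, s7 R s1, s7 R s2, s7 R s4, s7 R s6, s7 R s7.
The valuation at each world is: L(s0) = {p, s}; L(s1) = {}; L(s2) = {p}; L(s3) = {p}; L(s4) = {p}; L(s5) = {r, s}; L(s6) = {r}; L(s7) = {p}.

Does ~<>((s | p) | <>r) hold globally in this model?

No

Let φ = ~<>((s | p) | <>r). Evaluate φ at each world:
  s0 (successors {s0, s3, s4, s5}): φ is false.
  s1 (successors {s0, s1, s3, s5, s6, s7}): φ is false.
  s2 (successors {s2, s5}): φ is false.
  s3 (successors {s0, s3, s4, s5, s6, s7}): φ is false.
  s4 (successors {s2, s3, s4}): φ is false.
  s5 (successors {s0, s1, s3, s4, s5, s7}): φ is false.
  s6 (successors {s1, s2, s3, s6}): φ is false.
  s7 (successors {s0, s1, s2, s4, s6, s7}): φ is false.
Detail at s0 (counterexample):
  At s0: <>((s | p) | <>r) is true, so ~<>((s | p) | <>r) is false.
    At s0: <>((s | p) | <>r) requires (s | p) | <>r at some successor in {s0, s3, s4, s5}.
      (s | p) | <>r holds at s0, so <>((s | p) | <>r) is true at s0.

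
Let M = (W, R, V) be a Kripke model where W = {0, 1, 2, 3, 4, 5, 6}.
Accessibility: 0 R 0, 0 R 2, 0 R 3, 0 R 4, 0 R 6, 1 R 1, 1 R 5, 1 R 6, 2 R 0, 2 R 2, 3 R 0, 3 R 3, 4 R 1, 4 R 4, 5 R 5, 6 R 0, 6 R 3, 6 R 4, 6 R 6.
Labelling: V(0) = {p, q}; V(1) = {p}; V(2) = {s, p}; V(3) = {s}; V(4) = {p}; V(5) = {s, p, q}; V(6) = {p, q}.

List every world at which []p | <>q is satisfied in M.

0, 1, 2, 3, 4, 5, 6

Recall that []ψ holds at a world iff ψ holds at every accessible world, and <>ψ holds iff ψ holds at some accessible world.
Let φ = []p | <>q. Evaluate φ at each world:
  0 (successors {0, 2, 3, 4, 6}): φ is true.
  1 (successors {1, 5, 6}): φ is true.
  2 (successors {0, 2}): φ is true.
  3 (successors {0, 3}): φ is true.
  4 (successors {1, 4}): φ is true.
  5 (successors {5}): φ is true.
  6 (successors {0, 3, 4, 6}): φ is true.
For instance, at 0:
  At 0: []p is false, <>q is true, so []p | <>q is true.
    At 0: []p requires p at every successor {0, 2, 3, 4, 6}.
      p fails at 3, so []p is false at 0.
    At 0: <>q requires q at some successor in {0, 2, 3, 4, 6}.
      q holds at 0, so <>q is true at 0.
Satisfying worlds: {0, 1, 2, 3, 4, 5, 6}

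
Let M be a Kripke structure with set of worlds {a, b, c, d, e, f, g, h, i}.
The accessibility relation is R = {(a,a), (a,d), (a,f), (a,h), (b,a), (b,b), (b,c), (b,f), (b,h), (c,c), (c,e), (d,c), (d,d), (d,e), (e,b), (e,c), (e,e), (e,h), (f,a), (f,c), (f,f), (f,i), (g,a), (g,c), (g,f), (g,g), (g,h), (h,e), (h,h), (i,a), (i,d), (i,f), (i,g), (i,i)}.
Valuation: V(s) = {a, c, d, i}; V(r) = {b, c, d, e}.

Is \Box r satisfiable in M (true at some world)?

Recall that \Box ψ holds at a world iff ψ holds at every accessible world, and \Diamond ψ holds iff ψ holds at some accessible world.
Let φ = \Box r. Evaluate φ at each world:
  a (successors {a, d, f, h}): φ is false.
  b (successors {a, b, c, f, h}): φ is false.
  c (successors {c, e}): φ is true.
  d (successors {c, d, e}): φ is true.
  e (successors {b, c, e, h}): φ is false.
  f (successors {a, c, f, i}): φ is false.
  g (successors {a, c, f, g, h}): φ is false.
  h (successors {e, h}): φ is false.
  i (successors {a, d, f, g, i}): φ is false.
Detail at c (witness):
  At c: \Box r requires r at every successor {c, e}.
    At c: r is true.
    At e: r is true.
  So \Box r is true at c.

Yes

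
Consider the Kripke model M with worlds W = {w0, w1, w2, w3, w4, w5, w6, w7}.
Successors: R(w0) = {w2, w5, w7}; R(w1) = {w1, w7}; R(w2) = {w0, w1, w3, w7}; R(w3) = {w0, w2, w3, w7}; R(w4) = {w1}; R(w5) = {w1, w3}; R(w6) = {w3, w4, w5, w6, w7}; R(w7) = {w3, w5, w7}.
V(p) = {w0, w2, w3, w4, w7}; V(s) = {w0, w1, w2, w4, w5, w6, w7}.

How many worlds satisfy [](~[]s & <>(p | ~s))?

Recall that []ψ holds at a world iff ψ holds at every accessible world, and <>ψ holds iff ψ holds at some accessible world.
Let φ = [](~[]s & <>(p | ~s)). Evaluate φ at each world:
  w0 (successors {w2, w5, w7}): φ is true.
  w1 (successors {w1, w7}): φ is false.
  w2 (successors {w0, w1, w3, w7}): φ is false.
  w3 (successors {w0, w2, w3, w7}): φ is false.
  w4 (successors {w1}): φ is false.
  w5 (successors {w1, w3}): φ is false.
  w6 (successors {w3, w4, w5, w6, w7}): φ is false.
  w7 (successors {w3, w5, w7}): φ is true.
For instance, at w4:
  At w4: [](~[]s & <>(p | ~s)) requires ~[]s & <>(p | ~s) at every successor {w1}.
    ~[]s & <>(p | ~s) fails at w1, so [](~[]s & <>(p | ~s)) is false at w4.
      At w1: ~[]s is false, <>(p | ~s) is true, so ~[]s & <>(p | ~s) is false.
Satisfying worlds: {w0, w7}

2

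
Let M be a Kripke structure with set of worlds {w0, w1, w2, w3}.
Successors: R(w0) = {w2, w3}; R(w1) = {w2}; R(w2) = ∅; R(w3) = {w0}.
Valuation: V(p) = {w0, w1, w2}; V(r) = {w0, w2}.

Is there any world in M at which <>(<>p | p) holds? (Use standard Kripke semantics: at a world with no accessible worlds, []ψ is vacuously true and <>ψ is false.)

Recall that <>ψ holds at a world iff ψ holds at some accessible world.
Let φ = <>(<>p | p). Evaluate φ at each world:
  w0 (successors {w2, w3}): φ is true.
  w1 (successors {w2}): φ is true.
  w2 (successors ∅): φ is false.
  w3 (successors {w0}): φ is true.
Detail at w0 (witness):
  At w0: <>(<>p | p) requires <>p | p at some successor in {w2, w3}.
    <>p | p holds at w2, so <>(<>p | p) is true at w0.
      At w2: <>p is false, p is true, so <>p | p is true.

Yes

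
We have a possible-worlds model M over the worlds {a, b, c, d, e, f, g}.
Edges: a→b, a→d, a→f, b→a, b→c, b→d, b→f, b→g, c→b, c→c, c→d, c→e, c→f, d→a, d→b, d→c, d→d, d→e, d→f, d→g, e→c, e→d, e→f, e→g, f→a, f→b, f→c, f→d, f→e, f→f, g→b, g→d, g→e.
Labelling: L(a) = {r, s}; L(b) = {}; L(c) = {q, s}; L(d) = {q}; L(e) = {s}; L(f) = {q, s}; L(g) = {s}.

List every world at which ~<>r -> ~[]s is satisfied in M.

a, b, c, d, e, f, g

Let φ = ~<>r -> ~[]s. Evaluate φ at each world:
  a (successors {b, d, f}): φ is true.
  b (successors {a, c, d, f, g}): φ is true.
  c (successors {b, c, d, e, f}): φ is true.
  d (successors {a, b, c, d, e, f, g}): φ is true.
  e (successors {c, d, f, g}): φ is true.
  f (successors {a, b, c, d, e, f}): φ is true.
  g (successors {b, d, e}): φ is true.
For instance, at b:
  At b: ~<>r is false, ~[]s is true, so ~<>r -> ~[]s is true.
    At b: <>r is true, so ~<>r is false.
      At b: <>r requires r at some successor in {a, c, d, f, g}.
        r holds at a, so <>r is true at b.
    At b: []s is false, so ~[]s is true.
      At b: []s requires s at every successor {a, c, d, f, g}.
        s fails at d, so []s is false at b.
Satisfying worlds: {a, b, c, d, e, f, g}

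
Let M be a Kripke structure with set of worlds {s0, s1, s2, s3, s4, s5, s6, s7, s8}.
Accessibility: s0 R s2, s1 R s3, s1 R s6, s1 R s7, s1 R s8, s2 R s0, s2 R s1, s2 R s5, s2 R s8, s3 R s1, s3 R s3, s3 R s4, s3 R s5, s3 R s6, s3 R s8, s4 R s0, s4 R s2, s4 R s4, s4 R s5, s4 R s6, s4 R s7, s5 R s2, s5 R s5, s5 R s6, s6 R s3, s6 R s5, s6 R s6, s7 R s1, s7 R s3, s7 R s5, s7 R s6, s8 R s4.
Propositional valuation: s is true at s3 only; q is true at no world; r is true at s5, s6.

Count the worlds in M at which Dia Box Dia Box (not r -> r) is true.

Recall that Box ψ holds at a world iff ψ holds at every accessible world, and Dia ψ holds iff ψ holds at some accessible world.
Let φ = Dia Box Dia Box (not r -> r). Evaluate φ at each world:
  s0 (successors {s2}): φ is false.
  s1 (successors {s3, s6, s7, s8}): φ is false.
  s2 (successors {s0, s1, s5, s8}): φ is false.
  s3 (successors {s1, s3, s4, s5, s6, s8}): φ is false.
  s4 (successors {s0, s2, s4, s5, s6, s7}): φ is false.
  s5 (successors {s2, s5, s6}): φ is false.
  s6 (successors {s3, s5, s6}): φ is false.
  s7 (successors {s1, s3, s5, s6}): φ is false.
  s8 (successors {s4}): φ is false.
For instance, at s2:
  At s2: Dia Box Dia Box (not r -> r) requires Box Dia Box (not r -> r) at some successor in {s0, s1, s5, s8}.
    At s0: Box Dia Box (not r -> r) is false.
    At s1: Box Dia Box (not r -> r) is false.
    At s5: Box Dia Box (not r -> r) is false.
    At s8: Box Dia Box (not r -> r) is false.
  So Dia Box Dia Box (not r -> r) is false at s2.
Satisfying worlds: none.

0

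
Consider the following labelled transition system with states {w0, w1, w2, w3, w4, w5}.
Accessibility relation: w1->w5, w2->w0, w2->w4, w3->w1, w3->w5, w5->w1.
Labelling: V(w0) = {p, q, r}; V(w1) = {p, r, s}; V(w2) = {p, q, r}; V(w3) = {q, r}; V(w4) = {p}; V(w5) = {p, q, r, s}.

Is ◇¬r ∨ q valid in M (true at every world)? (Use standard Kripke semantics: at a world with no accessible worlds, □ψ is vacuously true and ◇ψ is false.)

Let φ = ◇¬r ∨ q. Evaluate φ at each world:
  w0 (successors ∅): φ is true.
  w1 (successors {w5}): φ is false.
  w2 (successors {w0, w4}): φ is true.
  w3 (successors {w1, w5}): φ is true.
  w4 (successors ∅): φ is false.
  w5 (successors {w1}): φ is true.
Detail at w1 (counterexample):
  At w1: ◇¬r is false, q is false, so ◇¬r ∨ q is false.
    At w1: ◇¬r requires ¬r at some successor in {w5}.
      At w5: ¬r is false.
    So ◇¬r is false at w1.

No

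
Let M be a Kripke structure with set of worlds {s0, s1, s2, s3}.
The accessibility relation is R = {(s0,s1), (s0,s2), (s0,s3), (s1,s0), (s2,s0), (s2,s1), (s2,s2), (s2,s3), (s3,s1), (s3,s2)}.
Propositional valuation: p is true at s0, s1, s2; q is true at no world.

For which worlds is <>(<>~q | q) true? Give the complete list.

s0, s1, s2, s3

Let φ = <>(<>~q | q). Evaluate φ at each world:
  s0 (successors {s1, s2, s3}): φ is true.
  s1 (successors {s0}): φ is true.
  s2 (successors {s0, s1, s2, s3}): φ is true.
  s3 (successors {s1, s2}): φ is true.
For instance, at s2:
  At s2: <>(<>~q | q) requires <>~q | q at some successor in {s0, s1, s2, s3}.
    <>~q | q holds at s0, so <>(<>~q | q) is true at s2.
      At s0: <>~q is true, q is false, so <>~q | q is true.
Satisfying worlds: {s0, s1, s2, s3}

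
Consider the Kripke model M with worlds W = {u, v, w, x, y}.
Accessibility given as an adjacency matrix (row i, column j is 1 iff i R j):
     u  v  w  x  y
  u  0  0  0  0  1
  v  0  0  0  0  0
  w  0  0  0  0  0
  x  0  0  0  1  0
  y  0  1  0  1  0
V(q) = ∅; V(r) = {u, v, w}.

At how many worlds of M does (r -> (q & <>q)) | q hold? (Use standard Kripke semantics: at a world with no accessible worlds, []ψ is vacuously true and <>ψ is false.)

Let φ = (r -> (q & <>q)) | q. Evaluate φ at each world:
  u (successors {y}): φ is false.
  v (successors ∅): φ is false.
  w (successors ∅): φ is false.
  x (successors {x}): φ is true.
  y (successors {v, x}): φ is true.
For instance, at u:
  At u: r -> (q & <>q) is false, q is false, so (r -> (q & <>q)) | q is false.
    At u: r is true, q & <>q is false, so r -> (q & <>q) is false.
      At u: q is false, <>q is false, so q & <>q is false.
Satisfying worlds: {x, y}

2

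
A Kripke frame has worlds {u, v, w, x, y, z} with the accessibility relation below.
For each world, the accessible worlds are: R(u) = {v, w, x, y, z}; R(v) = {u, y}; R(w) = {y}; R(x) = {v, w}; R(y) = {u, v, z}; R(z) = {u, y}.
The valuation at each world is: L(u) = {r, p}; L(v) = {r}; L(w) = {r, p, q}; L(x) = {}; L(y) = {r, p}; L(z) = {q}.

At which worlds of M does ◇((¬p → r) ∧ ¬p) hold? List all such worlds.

u, x, y

Let φ = ◇((¬p → r) ∧ ¬p). Evaluate φ at each world:
  u (successors {v, w, x, y, z}): φ is true.
  v (successors {u, y}): φ is false.
  w (successors {y}): φ is false.
  x (successors {v, w}): φ is true.
  y (successors {u, v, z}): φ is true.
  z (successors {u, y}): φ is false.
For instance, at w:
  At w: ◇((¬p → r) ∧ ¬p) requires (¬p → r) ∧ ¬p at some successor in {y}.
    At y: (¬p → r) ∧ ¬p is false.
  So ◇((¬p → r) ∧ ¬p) is false at w.
Satisfying worlds: {u, x, y}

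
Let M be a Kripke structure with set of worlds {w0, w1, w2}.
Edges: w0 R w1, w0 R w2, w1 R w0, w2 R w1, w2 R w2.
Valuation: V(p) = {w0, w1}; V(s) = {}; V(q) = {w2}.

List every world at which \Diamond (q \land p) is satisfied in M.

Let φ = \Diamond (q \land p). Evaluate φ at each world:
  w0 (successors {w1, w2}): φ is false.
  w1 (successors {w0}): φ is false.
  w2 (successors {w1, w2}): φ is false.
For instance, at w2:
  At w2: \Diamond (q \land p) requires q \land p at some successor in {w1, w2}.
    At w1: q \land p is false.
    At w2: q \land p is false.
  So \Diamond (q \land p) is false at w2.
Satisfying worlds: none.

none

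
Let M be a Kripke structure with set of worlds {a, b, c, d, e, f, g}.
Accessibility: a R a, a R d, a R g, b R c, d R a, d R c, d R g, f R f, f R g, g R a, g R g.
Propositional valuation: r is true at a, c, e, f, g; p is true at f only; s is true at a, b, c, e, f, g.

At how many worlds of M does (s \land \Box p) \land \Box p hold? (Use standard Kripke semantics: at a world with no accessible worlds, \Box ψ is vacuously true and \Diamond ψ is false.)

2

Recall that \Box ψ holds at a world iff ψ holds at every accessible world, and \Diamond ψ holds iff ψ holds at some accessible world.
Let φ = (s \land \Box p) \land \Box p. Evaluate φ at each world:
  a (successors {a, d, g}): φ is false.
  b (successors {c}): φ is false.
  c (successors ∅): φ is true.
  d (successors {a, c, g}): φ is false.
  e (successors ∅): φ is true.
  f (successors {f, g}): φ is false.
  g (successors {a, g}): φ is false.
For instance, at d:
  At d: s \land \Box p is false, \Box p is false, so (s \land \Box p) \land \Box p is false.
    At d: s is false, \Box p is false, so s \land \Box p is false.
      At d: \Box p requires p at every successor {a, c, g}.
        p fails at a, so \Box p is false at d.
    At d: \Box p requires p at every successor {a, c, g}.
      p fails at a, so \Box p is false at d.
Satisfying worlds: {c, e}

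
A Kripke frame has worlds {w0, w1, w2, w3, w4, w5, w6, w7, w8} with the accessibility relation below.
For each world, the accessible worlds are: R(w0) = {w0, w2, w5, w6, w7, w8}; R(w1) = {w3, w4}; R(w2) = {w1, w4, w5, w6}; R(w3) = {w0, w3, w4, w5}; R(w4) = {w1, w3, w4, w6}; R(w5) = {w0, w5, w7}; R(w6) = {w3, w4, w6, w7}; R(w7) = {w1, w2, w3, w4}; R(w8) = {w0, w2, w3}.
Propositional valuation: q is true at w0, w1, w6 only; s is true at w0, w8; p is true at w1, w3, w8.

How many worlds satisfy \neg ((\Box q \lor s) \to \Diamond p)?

Let φ = \neg ((\Box q \lor s) \to \Diamond p). Evaluate φ at each world:
  w0 (successors {w0, w2, w5, w6, w7, w8}): φ is false.
  w1 (successors {w3, w4}): φ is false.
  w2 (successors {w1, w4, w5, w6}): φ is false.
  w3 (successors {w0, w3, w4, w5}): φ is false.
  w4 (successors {w1, w3, w4, w6}): φ is false.
  w5 (successors {w0, w5, w7}): φ is false.
  w6 (successors {w3, w4, w6, w7}): φ is false.
  w7 (successors {w1, w2, w3, w4}): φ is false.
  w8 (successors {w0, w2, w3}): φ is false.
For instance, at w8:
  At w8: (\Box q \lor s) \to \Diamond p is true, so \neg ((\Box q \lor s) \to \Diamond p) is false.
    At w8: \Box q \lor s is true, \Diamond p is true, so (\Box q \lor s) \to \Diamond p is true.
      At w8: \Box q is false, s is true, so \Box q \lor s is true.
      At w8: \Diamond p requires p at some successor in {w0, w2, w3}.
        p holds at w3, so \Diamond p is true at w8.
Satisfying worlds: none.

0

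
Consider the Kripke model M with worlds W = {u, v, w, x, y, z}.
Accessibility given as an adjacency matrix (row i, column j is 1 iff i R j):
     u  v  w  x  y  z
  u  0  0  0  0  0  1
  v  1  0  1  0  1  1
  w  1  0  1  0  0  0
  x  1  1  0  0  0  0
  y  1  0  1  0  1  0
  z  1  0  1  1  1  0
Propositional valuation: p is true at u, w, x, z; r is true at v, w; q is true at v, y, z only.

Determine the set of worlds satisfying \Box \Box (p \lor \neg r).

Let φ = \Box \Box (p \lor \neg r). Evaluate φ at each world:
  u (successors {z}): φ is true.
  v (successors {u, w, y, z}): φ is true.
  w (successors {u, w}): φ is true.
  x (successors {u, v}): φ is true.
  y (successors {u, w, y}): φ is true.
  z (successors {u, w, x, y}): φ is false.
For instance, at w:
  At w: \Box \Box (p \lor \neg r) requires \Box (p \lor \neg r) at every successor {u, w}.
      At u: \Box (p \lor \neg r) requires p \lor \neg r at every successor {z}.
        At z: p \lor \neg r is true.
      So \Box (p \lor \neg r) is true at u.
      At w: \Box (p \lor \neg r) requires p \lor \neg r at every successor {u, w}.
        At u: p \lor \neg r is true.
        At w: p \lor \neg r is true.
      So \Box (p \lor \neg r) is true at w.
  So \Box \Box (p \lor \neg r) is true at w.
Satisfying worlds: {u, v, w, x, y}

u, v, w, x, y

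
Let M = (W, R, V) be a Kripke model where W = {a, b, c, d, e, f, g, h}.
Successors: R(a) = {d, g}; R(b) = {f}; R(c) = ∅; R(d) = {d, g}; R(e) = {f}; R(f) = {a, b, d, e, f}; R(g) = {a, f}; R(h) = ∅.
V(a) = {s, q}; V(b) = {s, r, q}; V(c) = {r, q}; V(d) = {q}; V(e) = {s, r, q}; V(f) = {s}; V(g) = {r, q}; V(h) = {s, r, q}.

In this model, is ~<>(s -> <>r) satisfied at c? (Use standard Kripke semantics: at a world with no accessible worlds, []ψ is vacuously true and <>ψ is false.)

Yes

At c: <>(s -> <>r) is false, so ~<>(s -> <>r) is true.
  At c: no accessible worlds, so <>(s -> <>r) is false.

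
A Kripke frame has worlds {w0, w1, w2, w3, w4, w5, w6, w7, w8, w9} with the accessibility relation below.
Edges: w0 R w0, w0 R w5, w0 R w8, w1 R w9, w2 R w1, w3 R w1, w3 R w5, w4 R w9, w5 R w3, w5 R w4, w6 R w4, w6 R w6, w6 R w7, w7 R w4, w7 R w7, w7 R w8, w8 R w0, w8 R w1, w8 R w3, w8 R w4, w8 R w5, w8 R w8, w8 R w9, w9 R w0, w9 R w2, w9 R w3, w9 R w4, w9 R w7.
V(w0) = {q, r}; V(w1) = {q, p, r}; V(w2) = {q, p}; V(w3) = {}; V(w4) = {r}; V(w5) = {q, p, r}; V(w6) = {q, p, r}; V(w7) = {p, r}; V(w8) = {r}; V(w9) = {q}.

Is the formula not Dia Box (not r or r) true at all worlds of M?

Let φ = not Dia Box (not r or r). Evaluate φ at each world:
  w0 (successors {w0, w5, w8}): φ is false.
  w1 (successors {w9}): φ is false.
  w2 (successors {w1}): φ is false.
  w3 (successors {w1, w5}): φ is false.
  w4 (successors {w9}): φ is false.
  w5 (successors {w3, w4}): φ is false.
  w6 (successors {w4, w6, w7}): φ is false.
  w7 (successors {w4, w7, w8}): φ is false.
  w8 (successors {w0, w1, w3, w4, w5, w8, w9}): φ is false.
  w9 (successors {w0, w2, w3, w4, w7}): φ is false.
Detail at w0 (counterexample):
  At w0: Dia Box (not r or r) is true, so not Dia Box (not r or r) is false.
    At w0: Dia Box (not r or r) requires Box (not r or r) at some successor in {w0, w5, w8}.
      Box (not r or r) holds at w0, so Dia Box (not r or r) is true at w0.

No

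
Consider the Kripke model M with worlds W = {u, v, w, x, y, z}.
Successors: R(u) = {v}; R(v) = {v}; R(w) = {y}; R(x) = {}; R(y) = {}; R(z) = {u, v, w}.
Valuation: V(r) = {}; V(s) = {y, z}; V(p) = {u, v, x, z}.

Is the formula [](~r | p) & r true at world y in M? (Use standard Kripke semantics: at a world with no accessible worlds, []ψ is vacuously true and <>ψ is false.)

No

Recall that []ψ holds at a world iff ψ holds at every accessible world, and <>ψ holds iff ψ holds at some accessible world.
At y: [](~r | p) is true, r is false, so [](~r | p) & r is false.
  At y: no accessible worlds, so [](~r | p) holds vacuously.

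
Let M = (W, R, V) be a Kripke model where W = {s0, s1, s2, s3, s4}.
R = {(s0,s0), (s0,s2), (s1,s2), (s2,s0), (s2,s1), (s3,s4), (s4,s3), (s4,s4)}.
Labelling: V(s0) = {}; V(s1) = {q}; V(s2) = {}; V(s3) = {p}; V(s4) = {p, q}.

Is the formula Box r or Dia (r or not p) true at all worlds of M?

Let φ = Box r or Dia (r or not p). Evaluate φ at each world:
  s0 (successors {s0, s2}): φ is true.
  s1 (successors {s2}): φ is true.
  s2 (successors {s0, s1}): φ is true.
  s3 (successors {s4}): φ is false.
  s4 (successors {s3, s4}): φ is false.
Detail at s3 (counterexample):
  At s3: Box r is false, Dia (r or not p) is false, so Box r or Dia (r or not p) is false.
    At s3: Box r requires r at every successor {s4}.
      r fails at s4, so Box r is false at s3.
    At s3: Dia (r or not p) requires r or not p at some successor in {s4}.
      At s4: r or not p is false.
    So Dia (r or not p) is false at s3.

No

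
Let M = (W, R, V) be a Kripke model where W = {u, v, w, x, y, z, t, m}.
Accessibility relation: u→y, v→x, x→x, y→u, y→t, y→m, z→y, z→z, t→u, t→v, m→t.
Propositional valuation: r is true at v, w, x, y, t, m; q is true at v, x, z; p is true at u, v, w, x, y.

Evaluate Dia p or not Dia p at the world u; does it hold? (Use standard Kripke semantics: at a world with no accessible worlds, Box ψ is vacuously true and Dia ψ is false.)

Yes

At u: Dia p is true, not Dia p is false, so Dia p or not Dia p is true.
  At u: Dia p requires p at some successor in {y}.
    p holds at y, so Dia p is true at u.
  At u: Dia p is true, so not Dia p is false.
    At u: Dia p requires p at some successor in {y}.
      p holds at y, so Dia p is true at u.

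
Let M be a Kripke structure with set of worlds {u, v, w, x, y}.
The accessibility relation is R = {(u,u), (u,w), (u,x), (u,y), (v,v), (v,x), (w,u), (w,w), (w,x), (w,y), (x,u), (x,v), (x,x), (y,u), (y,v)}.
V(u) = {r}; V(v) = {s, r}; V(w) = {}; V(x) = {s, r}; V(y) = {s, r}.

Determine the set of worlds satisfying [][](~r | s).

Let φ = [][](~r | s). Evaluate φ at each world:
  u (successors {u, w, x, y}): φ is false.
  v (successors {v, x}): φ is false.
  w (successors {u, w, x, y}): φ is false.
  x (successors {u, v, x}): φ is false.
  y (successors {u, v}): φ is false.
For instance, at w:
  At w: [][](~r | s) requires [](~r | s) at every successor {u, w, x, y}.
    [](~r | s) fails at u, so [][](~r | s) is false at w.
      At u: [](~r | s) requires ~r | s at every successor {u, w, x, y}.
        ~r | s fails at u, so [](~r | s) is false at u.
Satisfying worlds: none.

none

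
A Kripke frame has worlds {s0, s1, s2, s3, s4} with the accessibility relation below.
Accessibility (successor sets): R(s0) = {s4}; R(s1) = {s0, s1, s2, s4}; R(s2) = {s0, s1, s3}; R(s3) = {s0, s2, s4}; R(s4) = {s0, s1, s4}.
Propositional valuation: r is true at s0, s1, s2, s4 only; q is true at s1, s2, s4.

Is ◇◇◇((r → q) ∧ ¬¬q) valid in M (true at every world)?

Let φ = ◇◇◇((r → q) ∧ ¬¬q). Evaluate φ at each world:
  s0 (successors {s4}): φ is true.
  s1 (successors {s0, s1, s2, s4}): φ is true.
  s2 (successors {s0, s1, s3}): φ is true.
  s3 (successors {s0, s2, s4}): φ is true.
  s4 (successors {s0, s1, s4}): φ is true.
For instance, at s2:
  At s2: ◇◇◇((r → q) ∧ ¬¬q) requires ◇◇((r → q) ∧ ¬¬q) at some successor in {s0, s1, s3}.
    ◇◇((r → q) ∧ ¬¬q) holds at s0, so ◇◇◇((r → q) ∧ ¬¬q) is true at s2.
      At s0: ◇◇((r → q) ∧ ¬¬q) requires ◇((r → q) ∧ ¬¬q) at some successor in {s4}.
        ◇((r → q) ∧ ¬¬q) holds at s4, so ◇◇((r → q) ∧ ¬¬q) is true at s0.

Yes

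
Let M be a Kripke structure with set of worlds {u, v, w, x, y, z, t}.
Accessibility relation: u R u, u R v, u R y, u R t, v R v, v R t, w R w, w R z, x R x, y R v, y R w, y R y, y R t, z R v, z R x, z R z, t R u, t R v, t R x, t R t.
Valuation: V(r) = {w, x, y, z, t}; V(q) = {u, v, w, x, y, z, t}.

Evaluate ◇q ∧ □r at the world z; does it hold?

No

At z: ◇q is true, □r is false, so ◇q ∧ □r is false.
  At z: ◇q requires q at some successor in {v, x, z}.
    q holds at v, so ◇q is true at z.
  At z: □r requires r at every successor {v, x, z}.
    r fails at v, so □r is false at z.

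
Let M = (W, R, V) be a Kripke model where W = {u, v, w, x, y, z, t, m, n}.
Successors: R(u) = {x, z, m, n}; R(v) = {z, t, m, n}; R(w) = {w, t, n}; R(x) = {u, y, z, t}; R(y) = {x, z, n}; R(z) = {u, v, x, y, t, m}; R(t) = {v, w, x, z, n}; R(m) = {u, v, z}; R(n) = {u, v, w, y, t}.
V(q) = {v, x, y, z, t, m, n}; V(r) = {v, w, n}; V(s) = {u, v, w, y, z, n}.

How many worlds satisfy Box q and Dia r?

3

Let φ = Box q and Dia r. Evaluate φ at each world:
  u (successors {x, z, m, n}): φ is true.
  v (successors {z, t, m, n}): φ is true.
  w (successors {w, t, n}): φ is false.
  x (successors {u, y, z, t}): φ is false.
  y (successors {x, z, n}): φ is true.
  z (successors {u, v, x, y, t, m}): φ is false.
  t (successors {v, w, x, z, n}): φ is false.
  m (successors {u, v, z}): φ is false.
  n (successors {u, v, w, y, t}): φ is false.
For instance, at y:
  At y: Box q is true, Dia r is true, so Box q and Dia r is true.
    At y: Box q requires q at every successor {x, z, n}.
      At x: q is true.
      At z: q is true.
      At n: q is true.
    So Box q is true at y.
    At y: Dia r requires r at some successor in {x, z, n}.
      r holds at n, so Dia r is true at y.
Satisfying worlds: {u, v, y}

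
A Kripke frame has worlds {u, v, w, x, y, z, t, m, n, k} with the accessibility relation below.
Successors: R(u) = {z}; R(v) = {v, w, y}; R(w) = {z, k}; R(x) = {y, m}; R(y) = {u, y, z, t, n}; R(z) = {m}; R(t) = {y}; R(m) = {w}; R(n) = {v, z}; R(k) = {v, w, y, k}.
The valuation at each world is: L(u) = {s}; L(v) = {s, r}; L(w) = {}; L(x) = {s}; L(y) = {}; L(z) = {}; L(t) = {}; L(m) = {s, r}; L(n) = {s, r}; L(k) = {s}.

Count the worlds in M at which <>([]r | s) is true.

8

Recall that []ψ holds at a world iff ψ holds at every accessible world, and <>ψ holds iff ψ holds at some accessible world.
Let φ = <>([]r | s). Evaluate φ at each world:
  u (successors {z}): φ is true.
  v (successors {v, w, y}): φ is true.
  w (successors {z, k}): φ is true.
  x (successors {y, m}): φ is true.
  y (successors {u, y, z, t, n}): φ is true.
  z (successors {m}): φ is true.
  t (successors {y}): φ is false.
  m (successors {w}): φ is false.
  n (successors {v, z}): φ is true.
  k (successors {v, w, y, k}): φ is true.
For instance, at w:
  At w: <>([]r | s) requires []r | s at some successor in {z, k}.
    []r | s holds at z, so <>([]r | s) is true at w.
      At z: []r is true, s is false, so []r | s is true.
Satisfying worlds: {u, v, w, x, y, z, n, k}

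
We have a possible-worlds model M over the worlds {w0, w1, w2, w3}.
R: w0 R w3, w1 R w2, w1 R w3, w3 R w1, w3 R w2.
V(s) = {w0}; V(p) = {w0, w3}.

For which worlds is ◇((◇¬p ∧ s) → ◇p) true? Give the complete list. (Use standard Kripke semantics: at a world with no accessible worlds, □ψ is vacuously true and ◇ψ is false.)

Let φ = ◇((◇¬p ∧ s) → ◇p). Evaluate φ at each world:
  w0 (successors {w3}): φ is true.
  w1 (successors {w2, w3}): φ is true.
  w2 (successors ∅): φ is false.
  w3 (successors {w1, w2}): φ is true.
For instance, at w1:
  At w1: ◇((◇¬p ∧ s) → ◇p) requires (◇¬p ∧ s) → ◇p at some successor in {w2, w3}.
    (◇¬p ∧ s) → ◇p holds at w2, so ◇((◇¬p ∧ s) → ◇p) is true at w1.
      At w2: ◇¬p ∧ s is false, ◇p is false, so (◇¬p ∧ s) → ◇p is true.
Satisfying worlds: {w0, w1, w3}

w0, w1, w3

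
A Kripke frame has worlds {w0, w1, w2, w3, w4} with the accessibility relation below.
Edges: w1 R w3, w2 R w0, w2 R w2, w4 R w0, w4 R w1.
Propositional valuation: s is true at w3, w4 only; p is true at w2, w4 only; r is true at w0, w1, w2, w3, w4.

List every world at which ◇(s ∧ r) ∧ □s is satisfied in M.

w1

Let φ = ◇(s ∧ r) ∧ □s. Evaluate φ at each world:
  w0 (successors ∅): φ is false.
  w1 (successors {w3}): φ is true.
  w2 (successors {w0, w2}): φ is false.
  w3 (successors ∅): φ is false.
  w4 (successors {w0, w1}): φ is false.
For instance, at w2:
  At w2: ◇(s ∧ r) is false, □s is false, so ◇(s ∧ r) ∧ □s is false.
    At w2: ◇(s ∧ r) requires s ∧ r at some successor in {w0, w2}.
      At w0: s ∧ r is false.
      At w2: s ∧ r is false.
    So ◇(s ∧ r) is false at w2.
    At w2: □s requires s at every successor {w0, w2}.
      s fails at w0, so □s is false at w2.
Satisfying worlds: {w1}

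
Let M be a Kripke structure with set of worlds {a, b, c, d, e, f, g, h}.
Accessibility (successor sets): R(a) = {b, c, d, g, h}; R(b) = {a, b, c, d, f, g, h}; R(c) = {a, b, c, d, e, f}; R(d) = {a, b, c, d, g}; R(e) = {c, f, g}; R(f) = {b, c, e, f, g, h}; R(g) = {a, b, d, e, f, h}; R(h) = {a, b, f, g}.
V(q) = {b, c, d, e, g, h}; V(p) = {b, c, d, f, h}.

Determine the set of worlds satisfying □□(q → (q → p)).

none

Let φ = □□(q → (q → p)). Evaluate φ at each world:
  a (successors {b, c, d, g, h}): φ is false.
  b (successors {a, b, c, d, f, g, h}): φ is false.
  c (successors {a, b, c, d, e, f}): φ is false.
  d (successors {a, b, c, d, g}): φ is false.
  e (successors {c, f, g}): φ is false.
  f (successors {b, c, e, f, g, h}): φ is false.
  g (successors {a, b, d, e, f, h}): φ is false.
  h (successors {a, b, f, g}): φ is false.
For instance, at d:
  At d: □□(q → (q → p)) requires □(q → (q → p)) at every successor {a, b, c, d, g}.
    □(q → (q → p)) fails at a, so □□(q → (q → p)) is false at d.
      At a: □(q → (q → p)) requires q → (q → p) at every successor {b, c, d, g, h}.
        q → (q → p) fails at g, so □(q → (q → p)) is false at a.
Satisfying worlds: none.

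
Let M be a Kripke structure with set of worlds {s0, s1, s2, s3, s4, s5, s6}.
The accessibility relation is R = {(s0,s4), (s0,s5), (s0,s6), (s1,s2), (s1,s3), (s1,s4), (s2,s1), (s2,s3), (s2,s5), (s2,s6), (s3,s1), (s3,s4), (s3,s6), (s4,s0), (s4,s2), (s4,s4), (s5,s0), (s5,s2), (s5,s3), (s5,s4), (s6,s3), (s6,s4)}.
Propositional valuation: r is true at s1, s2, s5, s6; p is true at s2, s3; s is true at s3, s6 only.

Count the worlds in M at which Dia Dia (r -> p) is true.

Let φ = Dia Dia (r -> p). Evaluate φ at each world:
  s0 (successors {s4, s5, s6}): φ is true.
  s1 (successors {s2, s3, s4}): φ is true.
  s2 (successors {s1, s3, s5, s6}): φ is true.
  s3 (successors {s1, s4, s6}): φ is true.
  s4 (successors {s0, s2, s4}): φ is true.
  s5 (successors {s0, s2, s3, s4}): φ is true.
  s6 (successors {s3, s4}): φ is true.
For instance, at s1:
  At s1: Dia Dia (r -> p) requires Dia (r -> p) at some successor in {s2, s3, s4}.
    Dia (r -> p) holds at s2, so Dia Dia (r -> p) is true at s1.
      At s2: Dia (r -> p) requires r -> p at some successor in {s1, s3, s5, s6}.
        r -> p holds at s3, so Dia (r -> p) is true at s2.
Satisfying worlds: {s0, s1, s2, s3, s4, s5, s6}

7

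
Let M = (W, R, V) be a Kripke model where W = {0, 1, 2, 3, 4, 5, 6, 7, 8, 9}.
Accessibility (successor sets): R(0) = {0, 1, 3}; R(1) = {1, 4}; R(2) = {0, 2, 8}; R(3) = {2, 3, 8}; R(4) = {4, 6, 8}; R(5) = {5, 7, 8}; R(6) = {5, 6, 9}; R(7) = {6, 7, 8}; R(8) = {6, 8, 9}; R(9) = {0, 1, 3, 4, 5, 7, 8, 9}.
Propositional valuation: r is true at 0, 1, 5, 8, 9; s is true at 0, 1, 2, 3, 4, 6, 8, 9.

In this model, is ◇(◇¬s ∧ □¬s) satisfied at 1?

No

At 1: ◇(◇¬s ∧ □¬s) requires ◇¬s ∧ □¬s at some successor in {1, 4}.
  At 1: ◇¬s ∧ □¬s is false.
  At 4: ◇¬s ∧ □¬s is false.
So ◇(◇¬s ∧ □¬s) is false at 1.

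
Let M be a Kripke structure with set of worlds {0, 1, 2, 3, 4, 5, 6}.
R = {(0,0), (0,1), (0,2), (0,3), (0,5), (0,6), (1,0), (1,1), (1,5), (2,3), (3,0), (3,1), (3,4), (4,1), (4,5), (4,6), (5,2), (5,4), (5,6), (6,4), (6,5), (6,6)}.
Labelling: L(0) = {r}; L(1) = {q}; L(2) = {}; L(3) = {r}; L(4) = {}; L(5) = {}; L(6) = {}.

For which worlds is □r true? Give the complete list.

2

Let φ = □r. Evaluate φ at each world:
  0 (successors {0, 1, 2, 3, 5, 6}): φ is false.
  1 (successors {0, 1, 5}): φ is false.
  2 (successors {3}): φ is true.
  3 (successors {0, 1, 4}): φ is false.
  4 (successors {1, 5, 6}): φ is false.
  5 (successors {2, 4, 6}): φ is false.
  6 (successors {4, 5, 6}): φ is false.
For instance, at 3:
  At 3: □r requires r at every successor {0, 1, 4}.
    r fails at 1, so □r is false at 3.
Satisfying worlds: {2}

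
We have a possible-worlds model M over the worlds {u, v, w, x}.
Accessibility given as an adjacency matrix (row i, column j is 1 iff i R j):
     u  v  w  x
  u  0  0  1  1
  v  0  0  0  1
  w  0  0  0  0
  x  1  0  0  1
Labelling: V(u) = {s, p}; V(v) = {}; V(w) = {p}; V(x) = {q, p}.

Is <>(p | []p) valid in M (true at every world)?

No

Recall that []ψ holds at a world iff ψ holds at every accessible world, and <>ψ holds iff ψ holds at some accessible world.
Let φ = <>(p | []p). Evaluate φ at each world:
  u (successors {w, x}): φ is true.
  v (successors {x}): φ is true.
  w (successors ∅): φ is false.
  x (successors {u, x}): φ is true.
Detail at w (counterexample):
  At w: no accessible worlds, so <>(p | []p) is false.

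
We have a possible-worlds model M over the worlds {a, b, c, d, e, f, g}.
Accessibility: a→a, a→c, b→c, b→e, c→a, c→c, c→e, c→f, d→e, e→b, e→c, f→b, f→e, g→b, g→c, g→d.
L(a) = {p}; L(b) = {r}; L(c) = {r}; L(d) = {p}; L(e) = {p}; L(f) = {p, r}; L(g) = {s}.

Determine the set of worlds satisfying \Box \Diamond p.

a, e, g

Let φ = \Box \Diamond p. Evaluate φ at each world:
  a (successors {a, c}): φ is true.
  b (successors {c, e}): φ is false.
  c (successors {a, c, e, f}): φ is false.
  d (successors {e}): φ is false.
  e (successors {b, c}): φ is true.
  f (successors {b, e}): φ is false.
  g (successors {b, c, d}): φ is true.
For instance, at a:
  At a: \Box \Diamond p requires \Diamond p at every successor {a, c}.
      At a: \Diamond p requires p at some successor in {a, c}.
        p holds at a, so \Diamond p is true at a.
      At c: \Diamond p requires p at some successor in {a, c, e, f}.
        p holds at a, so \Diamond p is true at c.
  So \Box \Diamond p is true at a.
Satisfying worlds: {a, e, g}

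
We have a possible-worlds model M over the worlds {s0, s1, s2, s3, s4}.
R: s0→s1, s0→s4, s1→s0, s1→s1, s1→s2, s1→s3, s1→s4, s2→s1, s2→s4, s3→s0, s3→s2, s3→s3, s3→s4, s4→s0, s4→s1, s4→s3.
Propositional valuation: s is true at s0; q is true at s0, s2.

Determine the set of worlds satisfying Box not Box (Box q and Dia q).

Let φ = Box not Box (Box q and Dia q). Evaluate φ at each world:
  s0 (successors {s1, s4}): φ is true.
  s1 (successors {s0, s1, s2, s3, s4}): φ is true.
  s2 (successors {s1, s4}): φ is true.
  s3 (successors {s0, s2, s3, s4}): φ is true.
  s4 (successors {s0, s1, s3}): φ is true.
For instance, at s3:
  At s3: Box not Box (Box q and Dia q) requires not Box (Box q and Dia q) at every successor {s0, s2, s3, s4}.
    At s0: not Box (Box q and Dia q) is true.
    At s2: not Box (Box q and Dia q) is true.
    At s3: not Box (Box q and Dia q) is true.
    At s4: not Box (Box q and Dia q) is true.
  So Box not Box (Box q and Dia q) is true at s3.
Satisfying worlds: {s0, s1, s2, s3, s4}

s0, s1, s2, s3, s4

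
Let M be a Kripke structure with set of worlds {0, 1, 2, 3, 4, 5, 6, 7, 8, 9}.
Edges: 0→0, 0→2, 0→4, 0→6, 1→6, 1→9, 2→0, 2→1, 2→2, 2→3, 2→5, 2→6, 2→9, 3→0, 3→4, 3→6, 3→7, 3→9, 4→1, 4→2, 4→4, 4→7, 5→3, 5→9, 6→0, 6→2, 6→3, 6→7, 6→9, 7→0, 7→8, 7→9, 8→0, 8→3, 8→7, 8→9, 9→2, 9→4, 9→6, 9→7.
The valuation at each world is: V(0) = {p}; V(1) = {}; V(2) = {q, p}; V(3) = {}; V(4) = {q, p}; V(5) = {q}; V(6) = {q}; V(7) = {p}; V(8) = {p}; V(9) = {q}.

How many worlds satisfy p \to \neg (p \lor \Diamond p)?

Let φ = p \to \neg (p \lor \Diamond p). Evaluate φ at each world:
  0 (successors {0, 2, 4, 6}): φ is false.
  1 (successors {6, 9}): φ is true.
  2 (successors {0, 1, 2, 3, 5, 6, 9}): φ is false.
  3 (successors {0, 4, 6, 7, 9}): φ is true.
  4 (successors {1, 2, 4, 7}): φ is false.
  5 (successors {3, 9}): φ is true.
  6 (successors {0, 2, 3, 7, 9}): φ is true.
  7 (successors {0, 8, 9}): φ is false.
  8 (successors {0, 3, 7, 9}): φ is false.
  9 (successors {2, 4, 6, 7}): φ is true.
For instance, at 2:
  At 2: p is true, \neg (p \lor \Diamond p) is false, so p \to \neg (p \lor \Diamond p) is false.
    At 2: p \lor \Diamond p is true, so \neg (p \lor \Diamond p) is false.
      At 2: p is true, \Diamond p is true, so p \lor \Diamond p is true.
Satisfying worlds: {1, 3, 5, 6, 9}

5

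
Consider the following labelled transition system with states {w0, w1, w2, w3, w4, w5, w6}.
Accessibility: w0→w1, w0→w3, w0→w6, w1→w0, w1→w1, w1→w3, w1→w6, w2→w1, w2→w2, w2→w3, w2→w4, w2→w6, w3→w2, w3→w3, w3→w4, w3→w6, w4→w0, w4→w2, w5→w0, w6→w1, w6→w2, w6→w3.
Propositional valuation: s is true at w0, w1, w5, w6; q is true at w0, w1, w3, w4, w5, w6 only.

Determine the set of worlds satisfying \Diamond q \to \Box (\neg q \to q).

Let φ = \Diamond q \to \Box (\neg q \to q). Evaluate φ at each world:
  w0 (successors {w1, w3, w6}): φ is true.
  w1 (successors {w0, w1, w3, w6}): φ is true.
  w2 (successors {w1, w2, w3, w4, w6}): φ is false.
  w3 (successors {w2, w3, w4, w6}): φ is false.
  w4 (successors {w0, w2}): φ is false.
  w5 (successors {w0}): φ is true.
  w6 (successors {w1, w2, w3}): φ is false.
For instance, at w2:
  At w2: \Diamond q is true, \Box (\neg q \to q) is false, so \Diamond q \to \Box (\neg q \to q) is false.
    At w2: \Diamond q requires q at some successor in {w1, w2, w3, w4, w6}.
      q holds at w1, so \Diamond q is true at w2.
    At w2: \Box (\neg q \to q) requires \neg q \to q at every successor {w1, w2, w3, w4, w6}.
      \neg q \to q fails at w2, so \Box (\neg q \to q) is false at w2.
Satisfying worlds: {w0, w1, w5}

w0, w1, w5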